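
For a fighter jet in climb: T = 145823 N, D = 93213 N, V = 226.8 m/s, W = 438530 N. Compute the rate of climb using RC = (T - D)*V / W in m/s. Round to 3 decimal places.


Step 1: Excess thrust = T - D = 145823 - 93213 = 52610 N
Step 2: Excess power = 52610 * 226.8 = 11931948.0 W
Step 3: RC = 11931948.0 / 438530 = 27.209 m/s

27.209


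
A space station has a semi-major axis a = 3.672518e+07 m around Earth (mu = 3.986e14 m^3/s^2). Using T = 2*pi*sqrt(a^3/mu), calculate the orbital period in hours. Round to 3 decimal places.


Step 1: a^3 / mu = 4.953268e+22 / 3.986e14 = 1.242666e+08
Step 2: sqrt(1.242666e+08) = 11147.4941 s
Step 3: T = 2*pi * 11147.4941 = 70041.77 s
Step 4: T in hours = 70041.77 / 3600 = 19.456 hours

19.456


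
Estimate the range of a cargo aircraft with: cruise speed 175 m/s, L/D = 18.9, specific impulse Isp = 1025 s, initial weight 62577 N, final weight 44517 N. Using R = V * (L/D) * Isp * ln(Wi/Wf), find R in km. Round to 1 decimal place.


Step 1: Coefficient = V * (L/D) * Isp = 175 * 18.9 * 1025 = 3390187.5 m
Step 2: Wi/Wf = 62577 / 44517 = 1.405688
Step 3: ln(1.405688) = 0.340527
Step 4: R = 3390187.5 * 0.340527 = 1154449.2 m = 1154.4 km

1154.4


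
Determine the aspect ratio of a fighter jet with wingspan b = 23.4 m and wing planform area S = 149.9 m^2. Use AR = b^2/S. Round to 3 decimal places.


Step 1: b^2 = 23.4^2 = 547.56
Step 2: AR = 547.56 / 149.9 = 3.653

3.653


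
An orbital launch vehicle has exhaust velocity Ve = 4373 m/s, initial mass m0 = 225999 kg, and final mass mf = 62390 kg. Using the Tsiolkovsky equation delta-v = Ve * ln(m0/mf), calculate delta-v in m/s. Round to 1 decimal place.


Step 1: Mass ratio m0/mf = 225999 / 62390 = 3.622359
Step 2: ln(3.622359) = 1.287126
Step 3: delta-v = 4373 * 1.287126 = 5628.6 m/s

5628.6


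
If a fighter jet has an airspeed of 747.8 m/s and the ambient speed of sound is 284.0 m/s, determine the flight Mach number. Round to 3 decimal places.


Step 1: M = V / a = 747.8 / 284.0
Step 2: M = 2.633

2.633


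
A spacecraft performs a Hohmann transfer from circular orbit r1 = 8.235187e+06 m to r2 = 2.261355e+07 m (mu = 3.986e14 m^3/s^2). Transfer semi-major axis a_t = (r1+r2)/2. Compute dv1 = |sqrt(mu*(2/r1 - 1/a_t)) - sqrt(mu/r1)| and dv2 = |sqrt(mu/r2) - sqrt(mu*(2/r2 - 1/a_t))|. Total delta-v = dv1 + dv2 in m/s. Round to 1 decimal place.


Step 1: Transfer semi-major axis a_t = (8.235187e+06 + 2.261355e+07) / 2 = 1.542437e+07 m
Step 2: v1 (circular at r1) = sqrt(mu/r1) = 6957.16 m/s
Step 3: v_t1 = sqrt(mu*(2/r1 - 1/a_t)) = 8423.89 m/s
Step 4: dv1 = |8423.89 - 6957.16| = 1466.73 m/s
Step 5: v2 (circular at r2) = 4198.4 m/s, v_t2 = 3067.73 m/s
Step 6: dv2 = |4198.4 - 3067.73| = 1130.67 m/s
Step 7: Total delta-v = 1466.73 + 1130.67 = 2597.4 m/s

2597.4


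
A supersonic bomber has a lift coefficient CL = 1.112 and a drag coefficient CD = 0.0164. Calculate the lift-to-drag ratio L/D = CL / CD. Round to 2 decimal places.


Step 1: L/D = CL / CD = 1.112 / 0.0164
Step 2: L/D = 67.80

67.80


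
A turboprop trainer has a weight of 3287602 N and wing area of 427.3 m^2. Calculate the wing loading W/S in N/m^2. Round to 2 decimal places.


Step 1: Wing loading = W / S = 3287602 / 427.3
Step 2: Wing loading = 7693.90 N/m^2

7693.90


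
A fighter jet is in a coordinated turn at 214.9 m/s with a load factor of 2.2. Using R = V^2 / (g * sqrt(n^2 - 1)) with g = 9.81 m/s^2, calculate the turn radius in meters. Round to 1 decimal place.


Step 1: V^2 = 214.9^2 = 46182.01
Step 2: n^2 - 1 = 2.2^2 - 1 = 3.84
Step 3: sqrt(3.84) = 1.959592
Step 4: R = 46182.01 / (9.81 * 1.959592) = 2402.4 m

2402.4


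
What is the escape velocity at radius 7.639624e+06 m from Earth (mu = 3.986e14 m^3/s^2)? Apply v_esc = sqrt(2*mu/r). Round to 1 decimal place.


Step 1: 2*mu/r = 2 * 3.986e14 / 7.639624e+06 = 104350685.3217
Step 2: v_esc = sqrt(104350685.3217) = 10215.2 m/s

10215.2


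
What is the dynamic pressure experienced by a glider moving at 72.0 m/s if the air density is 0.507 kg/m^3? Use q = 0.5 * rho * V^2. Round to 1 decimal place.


Step 1: V^2 = 72.0^2 = 5184.0
Step 2: q = 0.5 * 0.507 * 5184.0
Step 3: q = 1314.1 Pa

1314.1


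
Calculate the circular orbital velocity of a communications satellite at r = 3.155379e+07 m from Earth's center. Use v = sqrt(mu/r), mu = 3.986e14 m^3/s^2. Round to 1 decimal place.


Step 1: mu / r = 3.986e14 / 3.155379e+07 = 12632396.9323
Step 2: v = sqrt(12632396.9323) = 3554.2 m/s

3554.2


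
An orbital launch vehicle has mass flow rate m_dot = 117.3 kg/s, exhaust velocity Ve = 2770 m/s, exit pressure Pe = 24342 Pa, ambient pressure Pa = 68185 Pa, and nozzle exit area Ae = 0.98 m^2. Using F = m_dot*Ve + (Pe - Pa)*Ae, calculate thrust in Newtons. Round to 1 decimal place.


Step 1: Momentum thrust = m_dot * Ve = 117.3 * 2770 = 324921.0 N
Step 2: Pressure thrust = (Pe - Pa) * Ae = (24342 - 68185) * 0.98 = -42966.14 N
Step 3: Total thrust F = 324921.0 + -42966.14 = 281954.9 N

281954.9


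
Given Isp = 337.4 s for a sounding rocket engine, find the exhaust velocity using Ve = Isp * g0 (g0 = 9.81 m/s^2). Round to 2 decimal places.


Step 1: Ve = Isp * g0 = 337.4 * 9.81
Step 2: Ve = 3309.89 m/s

3309.89


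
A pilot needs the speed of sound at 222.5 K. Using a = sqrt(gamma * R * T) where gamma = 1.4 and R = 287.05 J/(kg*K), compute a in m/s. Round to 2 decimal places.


Step 1: gamma * R * T = 1.4 * 287.05 * 222.5 = 89416.075
Step 2: a = sqrt(89416.075) = 299.03 m/s

299.03


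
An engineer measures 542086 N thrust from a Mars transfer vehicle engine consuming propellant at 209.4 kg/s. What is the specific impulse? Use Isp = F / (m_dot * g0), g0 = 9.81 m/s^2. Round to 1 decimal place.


Step 1: m_dot * g0 = 209.4 * 9.81 = 2054.21
Step 2: Isp = 542086 / 2054.21 = 263.9 s

263.9


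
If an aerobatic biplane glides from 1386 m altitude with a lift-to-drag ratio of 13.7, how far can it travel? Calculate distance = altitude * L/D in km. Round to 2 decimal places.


Step 1: Glide distance = altitude * L/D = 1386 * 13.7 = 18988.2 m
Step 2: Convert to km: 18988.2 / 1000 = 18.99 km

18.99


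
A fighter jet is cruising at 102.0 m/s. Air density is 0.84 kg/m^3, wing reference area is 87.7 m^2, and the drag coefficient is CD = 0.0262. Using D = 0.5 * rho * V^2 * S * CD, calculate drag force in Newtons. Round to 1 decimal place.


Step 1: Dynamic pressure q = 0.5 * 0.84 * 102.0^2 = 4369.68 Pa
Step 2: Drag D = q * S * CD = 4369.68 * 87.7 * 0.0262
Step 3: D = 10040.4 N

10040.4


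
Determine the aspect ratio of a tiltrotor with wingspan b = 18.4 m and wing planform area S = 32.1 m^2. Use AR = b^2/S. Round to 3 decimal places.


Step 1: b^2 = 18.4^2 = 338.56
Step 2: AR = 338.56 / 32.1 = 10.547

10.547


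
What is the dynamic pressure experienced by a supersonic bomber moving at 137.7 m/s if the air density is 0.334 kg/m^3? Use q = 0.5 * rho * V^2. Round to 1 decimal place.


Step 1: V^2 = 137.7^2 = 18961.29
Step 2: q = 0.5 * 0.334 * 18961.29
Step 3: q = 3166.5 Pa

3166.5


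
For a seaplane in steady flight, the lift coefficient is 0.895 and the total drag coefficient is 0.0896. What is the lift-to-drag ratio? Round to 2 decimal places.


Step 1: L/D = CL / CD = 0.895 / 0.0896
Step 2: L/D = 9.99

9.99


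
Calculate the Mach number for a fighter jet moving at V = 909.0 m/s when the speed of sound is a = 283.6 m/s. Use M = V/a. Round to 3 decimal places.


Step 1: M = V / a = 909.0 / 283.6
Step 2: M = 3.205

3.205


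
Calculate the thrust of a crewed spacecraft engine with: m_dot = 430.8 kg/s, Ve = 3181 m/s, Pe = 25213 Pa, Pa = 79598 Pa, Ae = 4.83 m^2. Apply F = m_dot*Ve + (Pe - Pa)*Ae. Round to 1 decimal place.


Step 1: Momentum thrust = m_dot * Ve = 430.8 * 3181 = 1370374.8 N
Step 2: Pressure thrust = (Pe - Pa) * Ae = (25213 - 79598) * 4.83 = -262679.55 N
Step 3: Total thrust F = 1370374.8 + -262679.55 = 1107695.3 N

1107695.3


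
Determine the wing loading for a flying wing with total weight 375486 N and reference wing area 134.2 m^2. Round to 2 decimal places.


Step 1: Wing loading = W / S = 375486 / 134.2
Step 2: Wing loading = 2797.96 N/m^2

2797.96


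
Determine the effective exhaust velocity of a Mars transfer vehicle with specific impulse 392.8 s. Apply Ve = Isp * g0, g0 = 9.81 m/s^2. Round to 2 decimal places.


Step 1: Ve = Isp * g0 = 392.8 * 9.81
Step 2: Ve = 3853.37 m/s

3853.37


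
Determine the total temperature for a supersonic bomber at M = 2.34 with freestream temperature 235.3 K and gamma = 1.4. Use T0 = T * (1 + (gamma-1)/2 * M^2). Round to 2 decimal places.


Step 1: (gamma-1)/2 = 0.2
Step 2: M^2 = 5.4756
Step 3: 1 + 0.2 * 5.4756 = 2.09512
Step 4: T0 = 235.3 * 2.09512 = 492.98 K

492.98


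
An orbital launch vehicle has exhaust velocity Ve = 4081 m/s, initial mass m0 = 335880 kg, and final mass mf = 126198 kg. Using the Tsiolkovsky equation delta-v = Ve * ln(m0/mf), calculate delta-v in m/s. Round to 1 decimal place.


Step 1: Mass ratio m0/mf = 335880 / 126198 = 2.661532
Step 2: ln(2.661532) = 0.978902
Step 3: delta-v = 4081 * 0.978902 = 3994.9 m/s

3994.9


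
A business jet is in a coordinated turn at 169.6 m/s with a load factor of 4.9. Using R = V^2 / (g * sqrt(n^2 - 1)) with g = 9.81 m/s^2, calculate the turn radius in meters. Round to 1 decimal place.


Step 1: V^2 = 169.6^2 = 28764.16
Step 2: n^2 - 1 = 4.9^2 - 1 = 23.01
Step 3: sqrt(23.01) = 4.796874
Step 4: R = 28764.16 / (9.81 * 4.796874) = 611.3 m

611.3


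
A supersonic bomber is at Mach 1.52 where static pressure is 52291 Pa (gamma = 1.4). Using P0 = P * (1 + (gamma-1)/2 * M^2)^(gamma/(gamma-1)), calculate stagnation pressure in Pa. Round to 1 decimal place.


Step 1: (gamma-1)/2 * M^2 = 0.2 * 2.3104 = 0.46208
Step 2: 1 + 0.46208 = 1.46208
Step 3: Exponent gamma/(gamma-1) = 3.5
Step 4: P0 = 52291 * 1.46208^3.5 = 197617.7 Pa

197617.7


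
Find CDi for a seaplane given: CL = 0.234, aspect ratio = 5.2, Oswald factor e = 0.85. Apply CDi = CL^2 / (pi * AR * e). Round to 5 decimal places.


Step 1: CL^2 = 0.234^2 = 0.054756
Step 2: pi * AR * e = 3.14159 * 5.2 * 0.85 = 13.88584
Step 3: CDi = 0.054756 / 13.88584 = 0.00394

0.00394


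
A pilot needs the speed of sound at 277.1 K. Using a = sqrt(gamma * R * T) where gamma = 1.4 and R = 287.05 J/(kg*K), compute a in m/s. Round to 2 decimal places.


Step 1: gamma * R * T = 1.4 * 287.05 * 277.1 = 111358.177
Step 2: a = sqrt(111358.177) = 333.70 m/s

333.70


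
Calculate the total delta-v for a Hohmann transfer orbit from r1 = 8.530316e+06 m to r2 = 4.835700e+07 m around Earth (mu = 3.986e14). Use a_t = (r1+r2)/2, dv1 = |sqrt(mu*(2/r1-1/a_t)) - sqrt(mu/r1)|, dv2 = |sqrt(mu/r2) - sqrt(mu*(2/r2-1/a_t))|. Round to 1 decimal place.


Step 1: Transfer semi-major axis a_t = (8.530316e+06 + 4.835700e+07) / 2 = 2.844366e+07 m
Step 2: v1 (circular at r1) = sqrt(mu/r1) = 6835.75 m/s
Step 3: v_t1 = sqrt(mu*(2/r1 - 1/a_t)) = 8912.98 m/s
Step 4: dv1 = |8912.98 - 6835.75| = 2077.23 m/s
Step 5: v2 (circular at r2) = 2871.04 m/s, v_t2 = 1572.28 m/s
Step 6: dv2 = |2871.04 - 1572.28| = 1298.76 m/s
Step 7: Total delta-v = 2077.23 + 1298.76 = 3376.0 m/s

3376.0


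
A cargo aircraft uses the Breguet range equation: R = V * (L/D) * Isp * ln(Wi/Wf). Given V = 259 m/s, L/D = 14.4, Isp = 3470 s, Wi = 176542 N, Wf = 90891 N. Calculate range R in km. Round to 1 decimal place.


Step 1: Coefficient = V * (L/D) * Isp = 259 * 14.4 * 3470 = 12941712.0 m
Step 2: Wi/Wf = 176542 / 90891 = 1.942349
Step 3: ln(1.942349) = 0.663898
Step 4: R = 12941712.0 * 0.663898 = 8591974.4 m = 8592.0 km

8592.0


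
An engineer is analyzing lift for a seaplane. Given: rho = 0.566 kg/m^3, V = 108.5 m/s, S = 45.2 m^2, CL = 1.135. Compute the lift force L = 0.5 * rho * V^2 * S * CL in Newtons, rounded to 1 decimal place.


Step 1: Calculate dynamic pressure q = 0.5 * 0.566 * 108.5^2 = 0.5 * 0.566 * 11772.25 = 3331.5467 Pa
Step 2: Multiply by wing area and lift coefficient: L = 3331.5467 * 45.2 * 1.135
Step 3: L = 150585.9131 * 1.135 = 170915.0 N

170915.0


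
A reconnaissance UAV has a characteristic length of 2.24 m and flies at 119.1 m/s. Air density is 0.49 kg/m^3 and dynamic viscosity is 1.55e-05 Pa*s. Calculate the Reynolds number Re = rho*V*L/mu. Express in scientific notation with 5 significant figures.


Step 1: Numerator = rho * V * L = 0.49 * 119.1 * 2.24 = 130.72416
Step 2: Re = 130.72416 / 1.55e-05
Step 3: Re = 8.4338e+06

8.4338e+06


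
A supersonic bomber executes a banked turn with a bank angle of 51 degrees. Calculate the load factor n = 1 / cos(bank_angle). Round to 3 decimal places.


Step 1: Convert 51 degrees to radians = 0.890118
Step 2: cos(51 deg) = 0.62932
Step 3: n = 1 / 0.62932 = 1.589

1.589


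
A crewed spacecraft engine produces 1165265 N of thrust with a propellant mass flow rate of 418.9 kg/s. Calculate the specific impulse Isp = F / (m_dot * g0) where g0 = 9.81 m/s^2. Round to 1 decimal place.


Step 1: m_dot * g0 = 418.9 * 9.81 = 4109.41
Step 2: Isp = 1165265 / 4109.41 = 283.6 s

283.6


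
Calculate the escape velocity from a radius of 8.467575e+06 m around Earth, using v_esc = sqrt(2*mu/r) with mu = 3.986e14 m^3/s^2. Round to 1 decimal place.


Step 1: 2*mu/r = 2 * 3.986e14 / 8.467575e+06 = 94147379.8579
Step 2: v_esc = sqrt(94147379.8579) = 9703.0 m/s

9703.0


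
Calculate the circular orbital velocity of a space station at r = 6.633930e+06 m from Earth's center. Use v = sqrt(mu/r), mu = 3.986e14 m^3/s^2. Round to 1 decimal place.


Step 1: mu / r = 3.986e14 / 6.633930e+06 = 60085047.6264
Step 2: v = sqrt(60085047.6264) = 7751.5 m/s

7751.5


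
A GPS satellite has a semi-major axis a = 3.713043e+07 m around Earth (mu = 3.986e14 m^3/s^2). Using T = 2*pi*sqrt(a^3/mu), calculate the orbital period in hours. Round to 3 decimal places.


Step 1: a^3 / mu = 5.119057e+22 / 3.986e14 = 1.284259e+08
Step 2: sqrt(1.284259e+08) = 11332.5155 s
Step 3: T = 2*pi * 11332.5155 = 71204.29 s
Step 4: T in hours = 71204.29 / 3600 = 19.779 hours

19.779


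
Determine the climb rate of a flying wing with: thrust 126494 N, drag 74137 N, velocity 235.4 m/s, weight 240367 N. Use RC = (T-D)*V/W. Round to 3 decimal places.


Step 1: Excess thrust = T - D = 126494 - 74137 = 52357 N
Step 2: Excess power = 52357 * 235.4 = 12324837.8 W
Step 3: RC = 12324837.8 / 240367 = 51.275 m/s

51.275


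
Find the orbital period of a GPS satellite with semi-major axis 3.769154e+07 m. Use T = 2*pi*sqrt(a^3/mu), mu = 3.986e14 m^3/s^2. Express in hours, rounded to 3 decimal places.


Step 1: a^3 / mu = 5.354657e+22 / 3.986e14 = 1.343366e+08
Step 2: sqrt(1.343366e+08) = 11590.3667 s
Step 3: T = 2*pi * 11590.3667 = 72824.42 s
Step 4: T in hours = 72824.42 / 3600 = 20.229 hours

20.229


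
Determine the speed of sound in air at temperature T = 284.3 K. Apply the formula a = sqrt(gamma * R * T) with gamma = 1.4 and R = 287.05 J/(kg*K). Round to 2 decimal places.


Step 1: gamma * R * T = 1.4 * 287.05 * 284.3 = 114251.641
Step 2: a = sqrt(114251.641) = 338.01 m/s

338.01


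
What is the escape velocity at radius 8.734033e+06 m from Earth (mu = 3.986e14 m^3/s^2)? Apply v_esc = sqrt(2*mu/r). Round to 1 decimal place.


Step 1: 2*mu/r = 2 * 3.986e14 / 8.734033e+06 = 91275130.2863
Step 2: v_esc = sqrt(91275130.2863) = 9553.8 m/s

9553.8


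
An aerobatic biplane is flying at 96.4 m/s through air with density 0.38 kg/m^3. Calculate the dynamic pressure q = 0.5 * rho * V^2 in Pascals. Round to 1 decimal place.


Step 1: V^2 = 96.4^2 = 9292.96
Step 2: q = 0.5 * 0.38 * 9292.96
Step 3: q = 1765.7 Pa

1765.7


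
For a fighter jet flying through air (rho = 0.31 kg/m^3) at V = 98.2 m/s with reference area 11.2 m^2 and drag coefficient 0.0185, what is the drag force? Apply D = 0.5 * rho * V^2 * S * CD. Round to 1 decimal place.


Step 1: Dynamic pressure q = 0.5 * 0.31 * 98.2^2 = 1494.7022 Pa
Step 2: Drag D = q * S * CD = 1494.7022 * 11.2 * 0.0185
Step 3: D = 309.7 N

309.7


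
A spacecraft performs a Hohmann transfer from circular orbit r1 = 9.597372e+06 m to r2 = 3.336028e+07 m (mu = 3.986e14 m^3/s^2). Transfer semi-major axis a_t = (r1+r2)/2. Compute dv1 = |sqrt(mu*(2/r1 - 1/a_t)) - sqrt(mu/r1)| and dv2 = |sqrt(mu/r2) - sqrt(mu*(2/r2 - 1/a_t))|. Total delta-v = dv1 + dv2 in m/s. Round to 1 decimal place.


Step 1: Transfer semi-major axis a_t = (9.597372e+06 + 3.336028e+07) / 2 = 2.147883e+07 m
Step 2: v1 (circular at r1) = sqrt(mu/r1) = 6444.55 m/s
Step 3: v_t1 = sqrt(mu*(2/r1 - 1/a_t)) = 8031.6 m/s
Step 4: dv1 = |8031.6 - 6444.55| = 1587.05 m/s
Step 5: v2 (circular at r2) = 3456.64 m/s, v_t2 = 2310.6 m/s
Step 6: dv2 = |3456.64 - 2310.6| = 1146.04 m/s
Step 7: Total delta-v = 1587.05 + 1146.04 = 2733.1 m/s

2733.1


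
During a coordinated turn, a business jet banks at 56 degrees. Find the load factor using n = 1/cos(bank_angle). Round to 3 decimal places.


Step 1: Convert 56 degrees to radians = 0.977384
Step 2: cos(56 deg) = 0.559193
Step 3: n = 1 / 0.559193 = 1.788

1.788


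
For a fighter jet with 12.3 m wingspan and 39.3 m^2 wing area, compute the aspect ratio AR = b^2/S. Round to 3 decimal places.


Step 1: b^2 = 12.3^2 = 151.29
Step 2: AR = 151.29 / 39.3 = 3.850

3.850


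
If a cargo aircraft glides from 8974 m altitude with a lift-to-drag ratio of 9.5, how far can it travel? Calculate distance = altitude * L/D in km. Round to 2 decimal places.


Step 1: Glide distance = altitude * L/D = 8974 * 9.5 = 85253.0 m
Step 2: Convert to km: 85253.0 / 1000 = 85.25 km

85.25


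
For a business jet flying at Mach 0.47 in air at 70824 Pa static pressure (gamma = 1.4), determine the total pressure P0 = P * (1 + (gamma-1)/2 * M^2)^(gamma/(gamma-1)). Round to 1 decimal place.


Step 1: (gamma-1)/2 * M^2 = 0.2 * 0.2209 = 0.04418
Step 2: 1 + 0.04418 = 1.04418
Step 3: Exponent gamma/(gamma-1) = 3.5
Step 4: P0 = 70824 * 1.04418^3.5 = 82393.7 Pa

82393.7


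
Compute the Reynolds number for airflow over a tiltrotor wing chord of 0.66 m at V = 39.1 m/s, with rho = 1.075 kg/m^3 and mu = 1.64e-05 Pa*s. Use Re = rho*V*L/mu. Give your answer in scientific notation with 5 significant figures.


Step 1: Numerator = rho * V * L = 1.075 * 39.1 * 0.66 = 27.74145
Step 2: Re = 27.74145 / 1.64e-05
Step 3: Re = 1.6916e+06

1.6916e+06


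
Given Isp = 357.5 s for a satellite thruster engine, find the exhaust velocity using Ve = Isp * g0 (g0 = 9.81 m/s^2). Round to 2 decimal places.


Step 1: Ve = Isp * g0 = 357.5 * 9.81
Step 2: Ve = 3507.08 m/s

3507.08


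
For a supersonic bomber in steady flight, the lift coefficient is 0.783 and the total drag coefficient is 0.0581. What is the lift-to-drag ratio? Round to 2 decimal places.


Step 1: L/D = CL / CD = 0.783 / 0.0581
Step 2: L/D = 13.48

13.48


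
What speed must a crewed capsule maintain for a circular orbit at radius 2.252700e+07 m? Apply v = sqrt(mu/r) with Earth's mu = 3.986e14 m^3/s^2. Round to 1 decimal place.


Step 1: mu / r = 3.986e14 / 2.252700e+07 = 17694322.3687
Step 2: v = sqrt(17694322.3687) = 4206.5 m/s

4206.5


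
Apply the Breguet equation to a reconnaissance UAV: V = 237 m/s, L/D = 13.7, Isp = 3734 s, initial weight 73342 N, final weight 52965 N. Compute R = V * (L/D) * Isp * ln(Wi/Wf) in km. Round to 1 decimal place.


Step 1: Coefficient = V * (L/D) * Isp = 237 * 13.7 * 3734 = 12123924.6 m
Step 2: Wi/Wf = 73342 / 52965 = 1.384726
Step 3: ln(1.384726) = 0.325502
Step 4: R = 12123924.6 * 0.325502 = 3946363.1 m = 3946.4 km

3946.4


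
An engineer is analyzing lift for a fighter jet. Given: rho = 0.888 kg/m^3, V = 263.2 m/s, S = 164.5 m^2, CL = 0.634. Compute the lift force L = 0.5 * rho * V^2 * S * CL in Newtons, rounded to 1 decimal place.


Step 1: Calculate dynamic pressure q = 0.5 * 0.888 * 263.2^2 = 0.5 * 0.888 * 69274.24 = 30757.7626 Pa
Step 2: Multiply by wing area and lift coefficient: L = 30757.7626 * 164.5 * 0.634
Step 3: L = 5059651.9411 * 0.634 = 3207819.3 N

3207819.3


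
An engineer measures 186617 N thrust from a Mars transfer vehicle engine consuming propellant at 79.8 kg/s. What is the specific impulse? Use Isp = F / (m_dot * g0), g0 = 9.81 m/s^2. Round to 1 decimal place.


Step 1: m_dot * g0 = 79.8 * 9.81 = 782.84
Step 2: Isp = 186617 / 782.84 = 238.4 s

238.4


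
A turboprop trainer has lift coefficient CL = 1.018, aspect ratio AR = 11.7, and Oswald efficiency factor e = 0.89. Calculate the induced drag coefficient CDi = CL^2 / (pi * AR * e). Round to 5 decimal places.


Step 1: CL^2 = 1.018^2 = 1.036324
Step 2: pi * AR * e = 3.14159 * 11.7 * 0.89 = 32.713404
Step 3: CDi = 1.036324 / 32.713404 = 0.03168

0.03168


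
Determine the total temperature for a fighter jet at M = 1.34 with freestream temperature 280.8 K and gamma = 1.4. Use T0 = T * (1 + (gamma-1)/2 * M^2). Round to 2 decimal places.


Step 1: (gamma-1)/2 = 0.2
Step 2: M^2 = 1.7956
Step 3: 1 + 0.2 * 1.7956 = 1.35912
Step 4: T0 = 280.8 * 1.35912 = 381.64 K

381.64


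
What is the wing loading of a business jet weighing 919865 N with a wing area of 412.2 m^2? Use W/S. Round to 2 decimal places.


Step 1: Wing loading = W / S = 919865 / 412.2
Step 2: Wing loading = 2231.60 N/m^2

2231.60


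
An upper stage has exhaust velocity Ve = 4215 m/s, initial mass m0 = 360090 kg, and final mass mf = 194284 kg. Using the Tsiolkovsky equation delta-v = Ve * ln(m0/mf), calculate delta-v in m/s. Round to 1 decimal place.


Step 1: Mass ratio m0/mf = 360090 / 194284 = 1.853421
Step 2: ln(1.853421) = 0.617033
Step 3: delta-v = 4215 * 0.617033 = 2600.8 m/s

2600.8


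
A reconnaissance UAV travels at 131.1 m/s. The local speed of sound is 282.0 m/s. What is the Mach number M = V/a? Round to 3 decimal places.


Step 1: M = V / a = 131.1 / 282.0
Step 2: M = 0.465

0.465


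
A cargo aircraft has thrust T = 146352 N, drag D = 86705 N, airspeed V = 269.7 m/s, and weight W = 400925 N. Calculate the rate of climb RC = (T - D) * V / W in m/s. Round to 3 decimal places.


Step 1: Excess thrust = T - D = 146352 - 86705 = 59647 N
Step 2: Excess power = 59647 * 269.7 = 16086795.9 W
Step 3: RC = 16086795.9 / 400925 = 40.124 m/s

40.124


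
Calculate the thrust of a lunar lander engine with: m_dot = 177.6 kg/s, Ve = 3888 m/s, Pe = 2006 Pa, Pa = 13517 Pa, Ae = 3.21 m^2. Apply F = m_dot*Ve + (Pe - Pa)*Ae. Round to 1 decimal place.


Step 1: Momentum thrust = m_dot * Ve = 177.6 * 3888 = 690508.8 N
Step 2: Pressure thrust = (Pe - Pa) * Ae = (2006 - 13517) * 3.21 = -36950.31 N
Step 3: Total thrust F = 690508.8 + -36950.31 = 653558.5 N

653558.5


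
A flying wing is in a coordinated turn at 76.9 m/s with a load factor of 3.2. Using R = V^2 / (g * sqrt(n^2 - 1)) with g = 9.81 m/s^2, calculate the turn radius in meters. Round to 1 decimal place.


Step 1: V^2 = 76.9^2 = 5913.61
Step 2: n^2 - 1 = 3.2^2 - 1 = 9.24
Step 3: sqrt(9.24) = 3.039737
Step 4: R = 5913.61 / (9.81 * 3.039737) = 198.3 m

198.3


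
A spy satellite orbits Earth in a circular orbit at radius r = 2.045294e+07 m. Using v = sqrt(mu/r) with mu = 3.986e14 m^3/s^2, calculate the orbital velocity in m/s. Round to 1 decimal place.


Step 1: mu / r = 3.986e14 / 2.045294e+07 = 19488640.7529
Step 2: v = sqrt(19488640.7529) = 4414.6 m/s

4414.6


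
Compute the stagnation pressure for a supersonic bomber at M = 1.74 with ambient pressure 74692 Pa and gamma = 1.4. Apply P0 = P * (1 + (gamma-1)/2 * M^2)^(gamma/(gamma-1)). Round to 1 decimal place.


Step 1: (gamma-1)/2 * M^2 = 0.2 * 3.0276 = 0.60552
Step 2: 1 + 0.60552 = 1.60552
Step 3: Exponent gamma/(gamma-1) = 3.5
Step 4: P0 = 74692 * 1.60552^3.5 = 391677.9 Pa

391677.9


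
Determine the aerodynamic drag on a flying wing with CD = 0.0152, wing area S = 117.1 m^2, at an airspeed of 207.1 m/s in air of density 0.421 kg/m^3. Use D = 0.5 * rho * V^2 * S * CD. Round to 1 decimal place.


Step 1: Dynamic pressure q = 0.5 * 0.421 * 207.1^2 = 9028.4313 Pa
Step 2: Drag D = q * S * CD = 9028.4313 * 117.1 * 0.0152
Step 3: D = 16069.9 N

16069.9


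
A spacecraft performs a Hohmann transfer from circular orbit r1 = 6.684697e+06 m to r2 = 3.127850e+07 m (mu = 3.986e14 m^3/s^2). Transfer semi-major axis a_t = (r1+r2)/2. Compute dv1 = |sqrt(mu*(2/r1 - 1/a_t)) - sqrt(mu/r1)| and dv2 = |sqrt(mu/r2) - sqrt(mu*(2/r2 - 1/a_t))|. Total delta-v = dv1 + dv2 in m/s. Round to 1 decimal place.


Step 1: Transfer semi-major axis a_t = (6.684697e+06 + 3.127850e+07) / 2 = 1.898160e+07 m
Step 2: v1 (circular at r1) = sqrt(mu/r1) = 7721.96 m/s
Step 3: v_t1 = sqrt(mu*(2/r1 - 1/a_t)) = 9912.53 m/s
Step 4: dv1 = |9912.53 - 7721.96| = 2190.56 m/s
Step 5: v2 (circular at r2) = 3569.81 m/s, v_t2 = 2118.46 m/s
Step 6: dv2 = |3569.81 - 2118.46| = 1451.36 m/s
Step 7: Total delta-v = 2190.56 + 1451.36 = 3641.9 m/s

3641.9


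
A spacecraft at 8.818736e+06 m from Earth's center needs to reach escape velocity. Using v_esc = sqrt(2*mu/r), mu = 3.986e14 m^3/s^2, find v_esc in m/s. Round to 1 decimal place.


Step 1: 2*mu/r = 2 * 3.986e14 / 8.818736e+06 = 90398442.5886
Step 2: v_esc = sqrt(90398442.5886) = 9507.8 m/s

9507.8


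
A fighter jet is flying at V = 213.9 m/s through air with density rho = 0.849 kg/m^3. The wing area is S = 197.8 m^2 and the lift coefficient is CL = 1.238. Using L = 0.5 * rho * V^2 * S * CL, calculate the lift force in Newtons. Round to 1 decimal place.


Step 1: Calculate dynamic pressure q = 0.5 * 0.849 * 213.9^2 = 0.5 * 0.849 * 45753.21 = 19422.2376 Pa
Step 2: Multiply by wing area and lift coefficient: L = 19422.2376 * 197.8 * 1.238
Step 3: L = 3841718.6062 * 1.238 = 4756047.6 N

4756047.6


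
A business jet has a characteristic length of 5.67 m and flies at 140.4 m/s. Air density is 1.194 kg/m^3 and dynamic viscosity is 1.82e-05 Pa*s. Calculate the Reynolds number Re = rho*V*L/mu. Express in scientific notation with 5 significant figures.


Step 1: Numerator = rho * V * L = 1.194 * 140.4 * 5.67 = 950.505192
Step 2: Re = 950.505192 / 1.82e-05
Step 3: Re = 5.2226e+07

5.2226e+07


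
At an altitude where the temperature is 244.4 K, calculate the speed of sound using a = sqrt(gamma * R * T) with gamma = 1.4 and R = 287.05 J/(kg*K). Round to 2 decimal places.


Step 1: gamma * R * T = 1.4 * 287.05 * 244.4 = 98217.028
Step 2: a = sqrt(98217.028) = 313.40 m/s

313.40


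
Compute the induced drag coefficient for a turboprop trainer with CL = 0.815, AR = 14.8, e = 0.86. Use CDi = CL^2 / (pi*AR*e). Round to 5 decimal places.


Step 1: CL^2 = 0.815^2 = 0.664225
Step 2: pi * AR * e = 3.14159 * 14.8 * 0.86 = 39.986191
Step 3: CDi = 0.664225 / 39.986191 = 0.01661

0.01661


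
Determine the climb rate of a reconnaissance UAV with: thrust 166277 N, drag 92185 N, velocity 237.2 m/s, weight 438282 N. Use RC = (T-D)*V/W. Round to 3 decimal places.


Step 1: Excess thrust = T - D = 166277 - 92185 = 74092 N
Step 2: Excess power = 74092 * 237.2 = 17574622.4 W
Step 3: RC = 17574622.4 / 438282 = 40.099 m/s

40.099


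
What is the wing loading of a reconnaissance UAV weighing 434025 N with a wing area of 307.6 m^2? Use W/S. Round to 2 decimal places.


Step 1: Wing loading = W / S = 434025 / 307.6
Step 2: Wing loading = 1411.00 N/m^2

1411.00


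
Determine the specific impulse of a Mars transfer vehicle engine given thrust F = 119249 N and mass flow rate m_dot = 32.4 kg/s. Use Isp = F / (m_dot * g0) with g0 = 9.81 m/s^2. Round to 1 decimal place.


Step 1: m_dot * g0 = 32.4 * 9.81 = 317.84
Step 2: Isp = 119249 / 317.84 = 375.2 s

375.2


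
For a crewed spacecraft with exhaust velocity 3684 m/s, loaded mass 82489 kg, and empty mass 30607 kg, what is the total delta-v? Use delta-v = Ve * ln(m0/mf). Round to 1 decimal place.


Step 1: Mass ratio m0/mf = 82489 / 30607 = 2.695102
Step 2: ln(2.695102) = 0.991436
Step 3: delta-v = 3684 * 0.991436 = 3652.5 m/s

3652.5


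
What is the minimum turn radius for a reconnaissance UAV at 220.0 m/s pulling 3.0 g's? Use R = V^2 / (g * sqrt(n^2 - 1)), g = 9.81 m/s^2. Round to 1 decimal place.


Step 1: V^2 = 220.0^2 = 48400.0
Step 2: n^2 - 1 = 3.0^2 - 1 = 8.0
Step 3: sqrt(8.0) = 2.828427
Step 4: R = 48400.0 / (9.81 * 2.828427) = 1744.3 m

1744.3


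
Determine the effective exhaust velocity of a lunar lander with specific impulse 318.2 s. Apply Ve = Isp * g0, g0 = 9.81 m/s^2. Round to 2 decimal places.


Step 1: Ve = Isp * g0 = 318.2 * 9.81
Step 2: Ve = 3121.54 m/s

3121.54


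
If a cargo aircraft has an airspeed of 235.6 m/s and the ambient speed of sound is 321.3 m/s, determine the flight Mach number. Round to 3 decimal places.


Step 1: M = V / a = 235.6 / 321.3
Step 2: M = 0.733

0.733


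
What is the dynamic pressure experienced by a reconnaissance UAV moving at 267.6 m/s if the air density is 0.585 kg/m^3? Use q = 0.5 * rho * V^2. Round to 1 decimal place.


Step 1: V^2 = 267.6^2 = 71609.76
Step 2: q = 0.5 * 0.585 * 71609.76
Step 3: q = 20945.9 Pa

20945.9


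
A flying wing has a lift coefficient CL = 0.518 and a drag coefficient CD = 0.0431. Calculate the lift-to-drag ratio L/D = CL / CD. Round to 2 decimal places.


Step 1: L/D = CL / CD = 0.518 / 0.0431
Step 2: L/D = 12.02

12.02


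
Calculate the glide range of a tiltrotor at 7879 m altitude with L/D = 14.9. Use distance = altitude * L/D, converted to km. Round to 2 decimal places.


Step 1: Glide distance = altitude * L/D = 7879 * 14.9 = 117397.1 m
Step 2: Convert to km: 117397.1 / 1000 = 117.40 km

117.40


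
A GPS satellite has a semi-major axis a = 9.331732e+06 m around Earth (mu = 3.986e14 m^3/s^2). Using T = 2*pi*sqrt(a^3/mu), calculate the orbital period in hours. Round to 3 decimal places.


Step 1: a^3 / mu = 8.126186e+20 / 3.986e14 = 2.038682e+06
Step 2: sqrt(2.038682e+06) = 1427.8242 s
Step 3: T = 2*pi * 1427.8242 = 8971.28 s
Step 4: T in hours = 8971.28 / 3600 = 2.492 hours

2.492


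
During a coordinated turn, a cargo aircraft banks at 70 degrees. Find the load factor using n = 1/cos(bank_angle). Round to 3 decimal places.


Step 1: Convert 70 degrees to radians = 1.22173
Step 2: cos(70 deg) = 0.34202
Step 3: n = 1 / 0.34202 = 2.924

2.924


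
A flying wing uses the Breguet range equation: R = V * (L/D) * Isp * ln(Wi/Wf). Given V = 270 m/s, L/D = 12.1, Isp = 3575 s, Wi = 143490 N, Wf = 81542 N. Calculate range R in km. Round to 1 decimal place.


Step 1: Coefficient = V * (L/D) * Isp = 270 * 12.1 * 3575 = 11679525.0 m
Step 2: Wi/Wf = 143490 / 81542 = 1.759707
Step 3: ln(1.759707) = 0.565147
Step 4: R = 11679525.0 * 0.565147 = 6600649.9 m = 6600.6 km

6600.6


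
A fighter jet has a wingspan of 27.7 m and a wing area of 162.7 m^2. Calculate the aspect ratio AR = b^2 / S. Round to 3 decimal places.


Step 1: b^2 = 27.7^2 = 767.29
Step 2: AR = 767.29 / 162.7 = 4.716

4.716


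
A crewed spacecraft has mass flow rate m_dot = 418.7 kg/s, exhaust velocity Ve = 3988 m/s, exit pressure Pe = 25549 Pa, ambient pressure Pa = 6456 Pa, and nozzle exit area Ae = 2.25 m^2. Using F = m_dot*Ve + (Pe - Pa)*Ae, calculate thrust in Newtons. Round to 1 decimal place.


Step 1: Momentum thrust = m_dot * Ve = 418.7 * 3988 = 1669775.6 N
Step 2: Pressure thrust = (Pe - Pa) * Ae = (25549 - 6456) * 2.25 = 42959.25 N
Step 3: Total thrust F = 1669775.6 + 42959.25 = 1712734.9 N

1712734.9


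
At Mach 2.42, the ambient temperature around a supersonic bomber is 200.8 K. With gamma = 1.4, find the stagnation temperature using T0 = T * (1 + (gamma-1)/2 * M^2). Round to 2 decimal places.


Step 1: (gamma-1)/2 = 0.2
Step 2: M^2 = 5.8564
Step 3: 1 + 0.2 * 5.8564 = 2.17128
Step 4: T0 = 200.8 * 2.17128 = 435.99 K

435.99


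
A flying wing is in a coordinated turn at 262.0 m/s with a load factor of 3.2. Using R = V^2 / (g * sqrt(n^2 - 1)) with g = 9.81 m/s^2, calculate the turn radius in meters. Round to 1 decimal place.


Step 1: V^2 = 262.0^2 = 68644.0
Step 2: n^2 - 1 = 3.2^2 - 1 = 9.24
Step 3: sqrt(9.24) = 3.039737
Step 4: R = 68644.0 / (9.81 * 3.039737) = 2302.0 m

2302.0


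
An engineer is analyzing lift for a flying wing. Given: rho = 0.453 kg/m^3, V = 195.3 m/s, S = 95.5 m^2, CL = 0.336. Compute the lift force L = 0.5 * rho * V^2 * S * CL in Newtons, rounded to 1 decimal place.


Step 1: Calculate dynamic pressure q = 0.5 * 0.453 * 195.3^2 = 0.5 * 0.453 * 38142.09 = 8639.1834 Pa
Step 2: Multiply by wing area and lift coefficient: L = 8639.1834 * 95.5 * 0.336
Step 3: L = 825042.0133 * 0.336 = 277214.1 N

277214.1


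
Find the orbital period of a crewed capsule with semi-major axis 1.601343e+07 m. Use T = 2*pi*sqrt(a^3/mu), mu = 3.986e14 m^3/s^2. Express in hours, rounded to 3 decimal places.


Step 1: a^3 / mu = 4.106323e+21 / 3.986e14 = 1.030186e+07
Step 2: sqrt(1.030186e+07) = 3209.6517 s
Step 3: T = 2*pi * 3209.6517 = 20166.84 s
Step 4: T in hours = 20166.84 / 3600 = 5.602 hours

5.602


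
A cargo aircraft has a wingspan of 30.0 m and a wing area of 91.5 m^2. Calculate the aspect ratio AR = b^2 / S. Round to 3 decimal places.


Step 1: b^2 = 30.0^2 = 900.0
Step 2: AR = 900.0 / 91.5 = 9.836

9.836


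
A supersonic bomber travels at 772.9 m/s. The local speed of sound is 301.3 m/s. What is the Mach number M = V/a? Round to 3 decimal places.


Step 1: M = V / a = 772.9 / 301.3
Step 2: M = 2.565

2.565


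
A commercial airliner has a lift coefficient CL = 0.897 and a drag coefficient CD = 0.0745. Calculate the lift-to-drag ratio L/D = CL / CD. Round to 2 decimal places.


Step 1: L/D = CL / CD = 0.897 / 0.0745
Step 2: L/D = 12.04

12.04


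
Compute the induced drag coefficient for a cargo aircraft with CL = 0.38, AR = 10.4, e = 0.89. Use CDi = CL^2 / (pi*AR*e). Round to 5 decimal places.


Step 1: CL^2 = 0.38^2 = 0.1444
Step 2: pi * AR * e = 3.14159 * 10.4 * 0.89 = 29.078582
Step 3: CDi = 0.1444 / 29.078582 = 0.00497

0.00497


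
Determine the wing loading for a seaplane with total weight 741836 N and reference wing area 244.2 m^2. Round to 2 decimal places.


Step 1: Wing loading = W / S = 741836 / 244.2
Step 2: Wing loading = 3037.82 N/m^2

3037.82


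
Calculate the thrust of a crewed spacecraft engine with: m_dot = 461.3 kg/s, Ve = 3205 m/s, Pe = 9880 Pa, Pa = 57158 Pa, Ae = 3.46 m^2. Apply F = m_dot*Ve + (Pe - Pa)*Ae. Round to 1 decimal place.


Step 1: Momentum thrust = m_dot * Ve = 461.3 * 3205 = 1478466.5 N
Step 2: Pressure thrust = (Pe - Pa) * Ae = (9880 - 57158) * 3.46 = -163581.88 N
Step 3: Total thrust F = 1478466.5 + -163581.88 = 1314884.6 N

1314884.6


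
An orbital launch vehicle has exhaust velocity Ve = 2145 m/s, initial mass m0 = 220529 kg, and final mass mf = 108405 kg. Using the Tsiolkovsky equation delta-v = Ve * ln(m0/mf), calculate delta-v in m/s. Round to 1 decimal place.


Step 1: Mass ratio m0/mf = 220529 / 108405 = 2.034307
Step 2: ln(2.034307) = 0.710155
Step 3: delta-v = 2145 * 0.710155 = 1523.3 m/s

1523.3


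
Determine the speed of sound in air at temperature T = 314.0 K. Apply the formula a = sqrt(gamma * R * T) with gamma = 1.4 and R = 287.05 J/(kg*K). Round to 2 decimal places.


Step 1: gamma * R * T = 1.4 * 287.05 * 314.0 = 126187.18
Step 2: a = sqrt(126187.18) = 355.23 m/s

355.23


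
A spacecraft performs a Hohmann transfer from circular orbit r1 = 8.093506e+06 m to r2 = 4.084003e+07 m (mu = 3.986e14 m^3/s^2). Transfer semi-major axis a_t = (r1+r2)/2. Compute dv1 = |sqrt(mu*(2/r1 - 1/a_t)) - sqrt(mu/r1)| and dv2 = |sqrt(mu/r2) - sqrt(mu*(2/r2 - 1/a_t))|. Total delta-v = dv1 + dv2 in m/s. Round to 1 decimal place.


Step 1: Transfer semi-major axis a_t = (8.093506e+06 + 4.084003e+07) / 2 = 2.446677e+07 m
Step 2: v1 (circular at r1) = sqrt(mu/r1) = 7017.79 m/s
Step 3: v_t1 = sqrt(mu*(2/r1 - 1/a_t)) = 9066.82 m/s
Step 4: dv1 = |9066.82 - 7017.79| = 2049.03 m/s
Step 5: v2 (circular at r2) = 3124.1 m/s, v_t2 = 1796.82 m/s
Step 6: dv2 = |3124.1 - 1796.82| = 1327.28 m/s
Step 7: Total delta-v = 2049.03 + 1327.28 = 3376.3 m/s

3376.3


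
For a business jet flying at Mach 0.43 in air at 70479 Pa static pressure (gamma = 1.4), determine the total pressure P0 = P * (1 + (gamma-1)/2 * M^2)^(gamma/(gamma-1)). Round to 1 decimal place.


Step 1: (gamma-1)/2 * M^2 = 0.2 * 0.1849 = 0.03698
Step 2: 1 + 0.03698 = 1.03698
Step 3: Exponent gamma/(gamma-1) = 3.5
Step 4: P0 = 70479 * 1.03698^3.5 = 80030.6 Pa

80030.6


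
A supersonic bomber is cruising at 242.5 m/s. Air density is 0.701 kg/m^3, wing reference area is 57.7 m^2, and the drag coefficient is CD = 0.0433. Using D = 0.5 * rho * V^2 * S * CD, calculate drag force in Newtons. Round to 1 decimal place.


Step 1: Dynamic pressure q = 0.5 * 0.701 * 242.5^2 = 20611.5906 Pa
Step 2: Drag D = q * S * CD = 20611.5906 * 57.7 * 0.0433
Step 3: D = 51496.2 N

51496.2


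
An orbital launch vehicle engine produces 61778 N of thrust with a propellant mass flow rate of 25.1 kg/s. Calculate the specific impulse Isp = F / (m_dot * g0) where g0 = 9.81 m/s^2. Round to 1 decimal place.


Step 1: m_dot * g0 = 25.1 * 9.81 = 246.23
Step 2: Isp = 61778 / 246.23 = 250.9 s

250.9


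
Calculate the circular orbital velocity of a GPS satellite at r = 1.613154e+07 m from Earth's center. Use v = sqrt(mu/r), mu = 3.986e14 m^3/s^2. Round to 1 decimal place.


Step 1: mu / r = 3.986e14 / 1.613154e+07 = 24709358.189
Step 2: v = sqrt(24709358.189) = 4970.9 m/s

4970.9


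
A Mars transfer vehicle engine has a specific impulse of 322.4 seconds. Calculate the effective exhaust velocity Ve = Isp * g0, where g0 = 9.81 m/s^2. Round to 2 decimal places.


Step 1: Ve = Isp * g0 = 322.4 * 9.81
Step 2: Ve = 3162.74 m/s

3162.74


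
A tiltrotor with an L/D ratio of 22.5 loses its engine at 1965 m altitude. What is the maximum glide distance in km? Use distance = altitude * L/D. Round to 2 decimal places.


Step 1: Glide distance = altitude * L/D = 1965 * 22.5 = 44212.5 m
Step 2: Convert to km: 44212.5 / 1000 = 44.21 km

44.21


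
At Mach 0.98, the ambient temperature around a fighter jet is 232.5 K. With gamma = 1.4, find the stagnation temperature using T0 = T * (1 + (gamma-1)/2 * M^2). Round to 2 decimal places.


Step 1: (gamma-1)/2 = 0.2
Step 2: M^2 = 0.9604
Step 3: 1 + 0.2 * 0.9604 = 1.19208
Step 4: T0 = 232.5 * 1.19208 = 277.16 K

277.16


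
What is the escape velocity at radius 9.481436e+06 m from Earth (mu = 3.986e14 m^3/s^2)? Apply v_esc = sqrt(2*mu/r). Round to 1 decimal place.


Step 1: 2*mu/r = 2 * 3.986e14 / 9.481436e+06 = 84080090.8217
Step 2: v_esc = sqrt(84080090.8217) = 9169.5 m/s

9169.5


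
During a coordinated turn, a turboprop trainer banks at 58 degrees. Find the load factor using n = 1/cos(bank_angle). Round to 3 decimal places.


Step 1: Convert 58 degrees to radians = 1.012291
Step 2: cos(58 deg) = 0.529919
Step 3: n = 1 / 0.529919 = 1.887

1.887


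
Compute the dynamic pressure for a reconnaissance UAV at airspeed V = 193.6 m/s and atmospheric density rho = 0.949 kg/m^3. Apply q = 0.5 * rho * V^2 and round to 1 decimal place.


Step 1: V^2 = 193.6^2 = 37480.96
Step 2: q = 0.5 * 0.949 * 37480.96
Step 3: q = 17784.7 Pa

17784.7


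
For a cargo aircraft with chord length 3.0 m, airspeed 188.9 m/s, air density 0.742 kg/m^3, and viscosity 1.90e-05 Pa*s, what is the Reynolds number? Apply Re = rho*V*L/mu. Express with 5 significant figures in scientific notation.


Step 1: Numerator = rho * V * L = 0.742 * 188.9 * 3.0 = 420.4914
Step 2: Re = 420.4914 / 1.90e-05
Step 3: Re = 2.2131e+07

2.2131e+07


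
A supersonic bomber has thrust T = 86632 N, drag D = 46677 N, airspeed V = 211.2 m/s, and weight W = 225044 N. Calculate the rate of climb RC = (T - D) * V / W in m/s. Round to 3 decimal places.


Step 1: Excess thrust = T - D = 86632 - 46677 = 39955 N
Step 2: Excess power = 39955 * 211.2 = 8438496.0 W
Step 3: RC = 8438496.0 / 225044 = 37.497 m/s

37.497


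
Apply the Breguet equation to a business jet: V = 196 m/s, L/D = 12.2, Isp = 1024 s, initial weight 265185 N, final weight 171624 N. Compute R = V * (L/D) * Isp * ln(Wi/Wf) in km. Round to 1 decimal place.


Step 1: Coefficient = V * (L/D) * Isp = 196 * 12.2 * 1024 = 2448588.8 m
Step 2: Wi/Wf = 265185 / 171624 = 1.545151
Step 3: ln(1.545151) = 0.435122
Step 4: R = 2448588.8 * 0.435122 = 1065434.0 m = 1065.4 km

1065.4
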